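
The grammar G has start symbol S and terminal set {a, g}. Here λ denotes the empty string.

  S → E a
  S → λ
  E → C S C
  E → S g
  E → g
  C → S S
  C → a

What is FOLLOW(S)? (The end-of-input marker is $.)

{$, a, g}

FIRST(S) = {λ, a, g}  (via E a)
FIRST(C) = {λ, a, g}  (via S S)
FIRST(E) = {λ, a, g}  (via C S C, S g)
FOLLOW(S) includes $ since S is the start symbol.
FOLLOW(E): in S→E a, E is followed by a with FIRST {a}. Thus FOLLOW(E) = {a}.
FOLLOW(C): in E→C S C (occurrence 1), C is followed by S C with FIRST {λ, a, g}; in E→C S C (occurrence 1), the suffix after C is nullable, so FOLLOW(C) ⊇ FOLLOW(E) = {a}; in E→C S C (occurrence 2), the suffix after C is empty, so FOLLOW(C) ⊇ FOLLOW(E) = {a}. Thus FOLLOW(C) = {a, g}.
FOLLOW(S): in E→C S C, S is followed by C with FIRST {λ, a, g}; in E→C S C, the suffix after S is nullable, so FOLLOW(S) ⊇ FOLLOW(E) = {a}; in E→S g, S is followed by g with FIRST {g}; in C→S S (occurrence 1), S is followed by S with FIRST {λ, a, g}; in C→S S (occurrence 1), the suffix after S is nullable, so FOLLOW(S) ⊇ FOLLOW(C) = {a, g}; in C→S S (occurrence 2), the suffix after S is empty, so FOLLOW(S) ⊇ FOLLOW(C) = {a, g}. Thus FOLLOW(S) = {$, a, g}.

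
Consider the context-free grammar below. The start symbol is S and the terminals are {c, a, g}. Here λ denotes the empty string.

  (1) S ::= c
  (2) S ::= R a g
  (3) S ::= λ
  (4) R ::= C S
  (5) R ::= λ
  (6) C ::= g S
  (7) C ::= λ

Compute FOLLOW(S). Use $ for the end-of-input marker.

{$, a, c, g}

FIRST(C) = {λ, g}
FIRST(S) = {λ, a, c, g}  (via R a g)
FIRST(R) = {λ, a, c, g}  (via C S)
FOLLOW(S) includes $ since S is the start symbol.
FOLLOW(R): in S::=R a g, R is followed by a g with FIRST {a}. Thus FOLLOW(R) = {a}.
FOLLOW(C): in R::=C S, C is followed by S with FIRST {λ, a, c, g}; in R::=C S, the suffix after C is nullable, so FOLLOW(C) ⊇ FOLLOW(R) = {a}. Thus FOLLOW(C) = {a, c, g}.
FOLLOW(S): in R::=C S, the suffix after S is empty, so FOLLOW(S) ⊇ FOLLOW(R) = {a}; in C::=g S, the suffix after S is empty, so FOLLOW(S) ⊇ FOLLOW(C) = {a, c, g}. Thus FOLLOW(S) = {$, a, c, g}.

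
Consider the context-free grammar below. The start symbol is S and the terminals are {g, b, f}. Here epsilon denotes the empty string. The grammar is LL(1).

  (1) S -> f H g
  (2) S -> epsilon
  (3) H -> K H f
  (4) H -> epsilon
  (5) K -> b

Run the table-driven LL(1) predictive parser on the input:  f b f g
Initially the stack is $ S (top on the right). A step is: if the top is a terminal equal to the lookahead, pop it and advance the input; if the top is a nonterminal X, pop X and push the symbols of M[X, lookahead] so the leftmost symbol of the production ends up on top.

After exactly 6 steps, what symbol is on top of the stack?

     Stack      Input      Action
  1  $ S        f b f g $  expand S -> f H g
  2  $ g H f    f b f g $  match f
  3  $ g H      b f g $    expand H -> K H f
  4  $ g f H K  b f g $    expand K -> b
  5  $ g f H b  b f g $    match b
  6  $ g f H    f g $      expand H -> epsilon
Stack after step 6: $ g f (top = f).

f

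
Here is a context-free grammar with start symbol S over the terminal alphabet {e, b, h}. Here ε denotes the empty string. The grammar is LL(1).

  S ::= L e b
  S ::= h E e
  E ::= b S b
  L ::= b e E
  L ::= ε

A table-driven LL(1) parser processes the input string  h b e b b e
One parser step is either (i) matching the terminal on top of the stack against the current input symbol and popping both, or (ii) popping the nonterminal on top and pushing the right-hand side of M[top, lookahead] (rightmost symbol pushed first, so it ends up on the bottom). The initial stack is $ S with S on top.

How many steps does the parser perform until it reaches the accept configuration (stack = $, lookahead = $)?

10

step 1: stack=$ S  input=h b e b b e $  — expand S ::= h E e
step 2: stack=$ e E h  input=h b e b b e $  — match h
step 3: stack=$ e E  input=b e b b e $  — expand E ::= b S b
step 4: stack=$ e b S b  input=b e b b e $  — match b
step 5: stack=$ e b S  input=e b b e $  — expand S ::= L e b
step 6: stack=$ e b b e L  input=e b b e $  — expand L ::= ε
step 7: stack=$ e b b e  input=e b b e $  — match e
step 8: stack=$ e b b  input=b b e $  — match b
step 9: stack=$ e b  input=b e $  — match b
step 10: stack=$ e  input=e $  — match e
Accept reached after 10 steps.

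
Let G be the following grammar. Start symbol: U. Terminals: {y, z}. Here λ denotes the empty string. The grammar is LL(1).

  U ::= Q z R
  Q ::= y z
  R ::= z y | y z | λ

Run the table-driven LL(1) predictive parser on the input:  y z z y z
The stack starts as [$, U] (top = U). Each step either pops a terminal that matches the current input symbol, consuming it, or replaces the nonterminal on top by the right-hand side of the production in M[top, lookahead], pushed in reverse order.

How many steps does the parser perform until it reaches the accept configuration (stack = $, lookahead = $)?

8

     Stack      Input        Action
  1  $ U        y z z y z $  expand U ::= Q z R
  2  $ R z Q    y z z y z $  expand Q ::= y z
  3  $ R z z y  y z z y z $  match y
  4  $ R z z    z z y z $    match z
  5  $ R z      z y z $      match z
  6  $ R        y z $        expand R ::= y z
  7  $ z y      y z $        match y
  8  $ z        z $          match z
Accept reached after 8 steps.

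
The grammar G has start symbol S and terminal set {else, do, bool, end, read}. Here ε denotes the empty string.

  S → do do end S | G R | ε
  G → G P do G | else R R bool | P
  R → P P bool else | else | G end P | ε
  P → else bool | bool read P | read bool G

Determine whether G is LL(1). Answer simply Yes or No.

FIRST(S) = {ε, bool, do, else, read}
FIRST(G) = {bool, else, read}
FIRST(R) = {ε, bool, else, read}
FIRST(P) = {bool, else, read}
FOLLOW(S) = {$}
FOLLOW(G) = {$, bool, do, else, end, read}
FOLLOW(R) = {$, bool, else, read}
FOLLOW(P) = {$, bool, do, else, end, read}
Cell M[G, bool] receives both G → G P do G and G → P — the grammar is not LL(1).

No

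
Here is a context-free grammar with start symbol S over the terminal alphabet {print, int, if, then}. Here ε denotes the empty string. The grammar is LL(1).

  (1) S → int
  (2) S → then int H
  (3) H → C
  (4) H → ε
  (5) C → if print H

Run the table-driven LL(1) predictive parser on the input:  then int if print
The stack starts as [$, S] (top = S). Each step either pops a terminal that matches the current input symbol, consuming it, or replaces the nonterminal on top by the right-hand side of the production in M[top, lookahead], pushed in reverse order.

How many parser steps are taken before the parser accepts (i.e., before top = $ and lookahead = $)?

8

     Stack         Input                Action
  1  $ S           then int if print $  expand S → then int H
  2  $ H int then  then int if print $  match then
  3  $ H int       int if print $       match int
  4  $ H           if print $           expand H → C
  5  $ C           if print $           expand C → if print H
  6  $ H print if  if print $           match if
  7  $ H print     print $              match print
  8  $ H           $                    expand H → ε
Accept reached after 8 steps.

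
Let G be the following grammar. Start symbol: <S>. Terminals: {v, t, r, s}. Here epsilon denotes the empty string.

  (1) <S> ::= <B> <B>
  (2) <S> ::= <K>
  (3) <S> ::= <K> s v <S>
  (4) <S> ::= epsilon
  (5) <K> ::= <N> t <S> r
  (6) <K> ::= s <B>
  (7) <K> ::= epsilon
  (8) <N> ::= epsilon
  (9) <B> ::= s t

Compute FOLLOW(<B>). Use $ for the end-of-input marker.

{$, r, s}

FIRST(<N>) = {epsilon}
FIRST(<B>) = {s}
FIRST(<K>) = {epsilon, s, t}  (via <N> t <S> r)
FIRST(<S>) = {epsilon, s, t}  (via <B> <B>, <K>, <K> s v <S>)
FOLLOW(<S>) includes $ since <S> is the start symbol.
FOLLOW(<S>): in <S>::=<K> s v <S>, the suffix after <S> is empty (adds nothing new); in <K>::=<N> t <S> r, <S> is followed by r with FIRST {r}. Thus FOLLOW(<S>) = {$, r}.
FOLLOW(<K>): in <S>::=<K>, the suffix after <K> is empty, so FOLLOW(<K>) ⊇ FOLLOW(<S>) = {$, r}; in <S>::=<K> s v <S>, <K> is followed by s v <S> with FIRST {s}. Thus FOLLOW(<K>) = {$, r, s}.
FOLLOW(<N>): in <K>::=<N> t <S> r, <N> is followed by t <S> r with FIRST {t}. Thus FOLLOW(<N>) = {t}.
FOLLOW(<B>): in <S>::=<B> <B> (occurrence 1), <B> is followed by <B> with FIRST {s}; in <S>::=<B> <B> (occurrence 2), the suffix after <B> is empty, so FOLLOW(<B>) ⊇ FOLLOW(<S>) = {$, r}; in <K>::=s <B>, the suffix after <B> is empty, so FOLLOW(<B>) ⊇ FOLLOW(<K>) = {$, r, s}. Thus FOLLOW(<B>) = {$, r, s}.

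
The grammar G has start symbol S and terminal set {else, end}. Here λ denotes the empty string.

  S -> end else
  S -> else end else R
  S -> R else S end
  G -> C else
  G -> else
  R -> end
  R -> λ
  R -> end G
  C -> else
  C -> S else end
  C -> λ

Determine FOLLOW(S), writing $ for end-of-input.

{$, else, end}

FIRST(R) = {λ, end}
FIRST(S) = {else, end}  (via R else S end)
FIRST(C) = {λ, else, end}  (via S else end)
FIRST(G) = {else, end}  (via C else)
FOLLOW(S) includes $ since S is the start symbol.
FOLLOW(S): in S->R else S end, S is followed by end with FIRST {end}; in C->S else end, S is followed by else end with FIRST {else}. Thus FOLLOW(S) = {$, else, end}.
FOLLOW(R): in S->else end else R, the suffix after R is empty, so FOLLOW(R) ⊇ FOLLOW(S) = {$, else, end}; in S->R else S end, R is followed by else S end with FIRST {else}. Thus FOLLOW(R) = {$, else, end}.
FOLLOW(G): in R->end G, the suffix after G is empty, so FOLLOW(G) ⊇ FOLLOW(R) = {$, else, end}. Thus FOLLOW(G) = {$, else, end}.
FOLLOW(C): in G->C else, C is followed by else with FIRST {else}. Thus FOLLOW(C) = {else}.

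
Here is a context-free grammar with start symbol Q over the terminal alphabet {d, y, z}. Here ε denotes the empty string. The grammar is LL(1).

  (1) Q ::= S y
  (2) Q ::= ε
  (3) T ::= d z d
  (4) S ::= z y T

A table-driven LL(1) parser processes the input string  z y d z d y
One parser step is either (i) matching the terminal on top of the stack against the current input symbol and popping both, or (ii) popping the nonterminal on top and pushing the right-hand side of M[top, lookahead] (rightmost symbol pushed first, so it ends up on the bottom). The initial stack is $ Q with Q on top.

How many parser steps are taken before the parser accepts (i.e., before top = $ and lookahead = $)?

9

step 1: stack=$ Q  input=z y d z d y $  — expand Q ::= S y
step 2: stack=$ y S  input=z y d z d y $  — expand S ::= z y T
step 3: stack=$ y T y z  input=z y d z d y $  — match z
step 4: stack=$ y T y  input=y d z d y $  — match y
step 5: stack=$ y T  input=d z d y $  — expand T ::= d z d
step 6: stack=$ y d z d  input=d z d y $  — match d
step 7: stack=$ y d z  input=z d y $  — match z
step 8: stack=$ y d  input=d y $  — match d
step 9: stack=$ y  input=y $  — match y
Accept reached after 9 steps.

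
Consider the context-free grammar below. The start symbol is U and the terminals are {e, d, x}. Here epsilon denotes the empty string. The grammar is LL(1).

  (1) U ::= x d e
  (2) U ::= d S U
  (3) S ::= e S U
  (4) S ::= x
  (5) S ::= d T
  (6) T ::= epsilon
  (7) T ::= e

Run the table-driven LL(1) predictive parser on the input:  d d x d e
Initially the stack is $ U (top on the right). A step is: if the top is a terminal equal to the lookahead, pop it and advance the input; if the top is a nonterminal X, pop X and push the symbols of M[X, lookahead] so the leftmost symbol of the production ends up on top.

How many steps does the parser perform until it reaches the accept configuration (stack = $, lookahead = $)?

9

step 1: stack=$ U  input=d d x d e $  — expand U ::= d S U
step 2: stack=$ U S d  input=d d x d e $  — match d
step 3: stack=$ U S  input=d x d e $  — expand S ::= d T
step 4: stack=$ U T d  input=d x d e $  — match d
step 5: stack=$ U T  input=x d e $  — expand T ::= epsilon
step 6: stack=$ U  input=x d e $  — expand U ::= x d e
step 7: stack=$ e d x  input=x d e $  — match x
step 8: stack=$ e d  input=d e $  — match d
step 9: stack=$ e  input=e $  — match e
Accept reached after 9 steps.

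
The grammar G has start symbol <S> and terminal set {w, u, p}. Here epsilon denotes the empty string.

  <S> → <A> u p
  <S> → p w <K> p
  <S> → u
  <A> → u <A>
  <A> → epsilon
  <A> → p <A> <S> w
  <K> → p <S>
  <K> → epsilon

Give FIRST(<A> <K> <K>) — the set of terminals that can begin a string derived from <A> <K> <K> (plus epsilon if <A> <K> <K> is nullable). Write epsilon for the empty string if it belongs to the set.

FIRST(<A>): from <A>→u <A> we get {u}; from <A>→epsilon we get {epsilon}; from <A>→p <A> <S> w we get {p}. So FIRST(<A>) = {epsilon, p, u}.
FIRST(<K>): from <K>→p <S> we get {p}; from <K>→epsilon we get {epsilon}. So FIRST(<K>) = {epsilon, p}.
FIRST(<S>): from <S>→<A> u p we get {p, u}; from <S>→p w <K> p we get {p}; from <S>→u we get {u}. So FIRST(<S>) = {p, u}.
FIRST(<A> <K> <K>): take FIRST of each symbol in turn, carrying on past any symbol whose FIRST contains epsilon; result {epsilon, p, u}.

{epsilon, p, u}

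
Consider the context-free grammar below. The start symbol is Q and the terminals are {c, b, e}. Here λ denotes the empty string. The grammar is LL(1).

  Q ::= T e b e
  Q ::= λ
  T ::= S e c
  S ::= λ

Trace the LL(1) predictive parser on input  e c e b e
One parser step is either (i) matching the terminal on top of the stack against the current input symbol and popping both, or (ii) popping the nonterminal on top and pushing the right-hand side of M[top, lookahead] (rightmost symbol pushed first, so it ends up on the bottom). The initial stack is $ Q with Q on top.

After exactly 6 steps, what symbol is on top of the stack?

b

step 1: stack=$ Q  input=e c e b e $  — expand Q ::= T e b e
step 2: stack=$ e b e T  input=e c e b e $  — expand T ::= S e c
step 3: stack=$ e b e c e S  input=e c e b e $  — expand S ::= λ
step 4: stack=$ e b e c e  input=e c e b e $  — match e
step 5: stack=$ e b e c  input=c e b e $  — match c
step 6: stack=$ e b e  input=e b e $  — match e
Stack after step 6: $ e b (top = b).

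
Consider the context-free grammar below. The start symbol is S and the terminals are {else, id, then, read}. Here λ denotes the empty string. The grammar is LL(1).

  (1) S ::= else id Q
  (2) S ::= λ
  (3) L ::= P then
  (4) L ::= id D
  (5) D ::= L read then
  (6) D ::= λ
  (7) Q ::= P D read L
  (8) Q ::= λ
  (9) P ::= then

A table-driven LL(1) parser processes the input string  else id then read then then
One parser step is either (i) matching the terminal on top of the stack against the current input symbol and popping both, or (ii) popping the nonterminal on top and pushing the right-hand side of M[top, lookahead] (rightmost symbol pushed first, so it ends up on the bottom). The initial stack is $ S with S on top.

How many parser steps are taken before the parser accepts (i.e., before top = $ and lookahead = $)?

      Stack            Input                          Action
   1  $ S              else id then read then then $  expand S ::= else id Q
   2  $ Q id else      else id then read then then $  match else
   3  $ Q id           id then read then then $       match id
   4  $ Q              then read then then $          expand Q ::= P D read L
   5  $ L read D P     then read then then $          expand P ::= then
   6  $ L read D then  then read then then $          match then
   7  $ L read D       read then then $               expand D ::= λ
   8  $ L read         read then then $               match read
   9  $ L              then then $                    expand L ::= P then
  10  $ then P         then then $                    expand P ::= then
  11  $ then then      then then $                    match then
  12  $ then           then $                         match then
Accept reached after 12 steps.

12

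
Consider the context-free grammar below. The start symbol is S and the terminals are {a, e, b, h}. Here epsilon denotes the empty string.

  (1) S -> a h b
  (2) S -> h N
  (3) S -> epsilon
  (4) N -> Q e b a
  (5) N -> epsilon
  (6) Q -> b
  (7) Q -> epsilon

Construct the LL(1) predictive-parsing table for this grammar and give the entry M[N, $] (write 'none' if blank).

FIRST(S): from S->a h b we get {a}; from S->h N we get {h}; from S->epsilon we get {epsilon}. So FIRST(S) = {epsilon, a, h}.
FIRST(Q): from Q->b we get {b}; from Q->epsilon we get {epsilon}. So FIRST(Q) = {epsilon, b}.
FIRST(N): from N->Q e b a we get {b, e}; from N->epsilon we get {epsilon}. So FIRST(N) = {epsilon, b, e}.
FOLLOW(S) includes $ since S is the start symbol.
FOLLOW(S): S appears on no right-hand side. Thus FOLLOW(S) = {$}.
FOLLOW(N): in S->h N, the suffix after N is empty, so FOLLOW(N) ⊇ FOLLOW(S) = {$}. Thus FOLLOW(N) = {$}.
For N -> Q e b a: FIRST(Q e b a) = {b, e}, so it goes in M[N, t] for t ∈ {b, e}.
For N -> epsilon: FIRST(epsilon) = {epsilon}, so it goes in M[N, t] for t ∈ {}; since epsilon ∈ FIRST, also for every t ∈ FOLLOW(N) = {$}.

N -> epsilon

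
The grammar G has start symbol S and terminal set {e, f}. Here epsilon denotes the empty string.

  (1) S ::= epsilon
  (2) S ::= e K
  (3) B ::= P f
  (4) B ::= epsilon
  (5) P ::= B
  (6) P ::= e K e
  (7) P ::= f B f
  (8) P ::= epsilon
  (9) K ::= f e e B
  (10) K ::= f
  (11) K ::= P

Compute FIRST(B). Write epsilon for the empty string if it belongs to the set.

FIRST(S): from S::=epsilon we get {epsilon}; from S::=e K we get {e}. So FIRST(S) = {epsilon, e}.
FIRST(B): from B::=P f we get {e, f}; from B::=epsilon we get {epsilon}. So FIRST(B) = {epsilon, e, f}.
FIRST(P): from P::=B we get {epsilon, e, f}; from P::=e K e we get {e}; from P::=f B f we get {f}; from P::=epsilon we get {epsilon}. So FIRST(P) = {epsilon, e, f}.
FIRST(K): from K::=f e e B we get {f}; from K::=f we get {f}; from K::=P we get {epsilon, e, f}. So FIRST(K) = {epsilon, e, f}.

{epsilon, e, f}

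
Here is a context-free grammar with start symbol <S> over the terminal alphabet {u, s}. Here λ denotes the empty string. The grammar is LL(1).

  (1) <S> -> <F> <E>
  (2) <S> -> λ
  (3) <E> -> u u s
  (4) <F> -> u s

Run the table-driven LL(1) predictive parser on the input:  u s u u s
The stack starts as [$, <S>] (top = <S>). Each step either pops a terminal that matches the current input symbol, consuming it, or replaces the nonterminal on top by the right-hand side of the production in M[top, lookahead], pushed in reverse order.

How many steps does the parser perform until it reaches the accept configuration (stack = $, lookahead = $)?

8

step 1: stack=$ <S>  input=u s u u s $  — expand <S> -> <F> <E>
step 2: stack=$ <E> <F>  input=u s u u s $  — expand <F> -> u s
step 3: stack=$ <E> s u  input=u s u u s $  — match u
step 4: stack=$ <E> s  input=s u u s $  — match s
step 5: stack=$ <E>  input=u u s $  — expand <E> -> u u s
step 6: stack=$ s u u  input=u u s $  — match u
step 7: stack=$ s u  input=u s $  — match u
step 8: stack=$ s  input=s $  — match s
Accept reached after 8 steps.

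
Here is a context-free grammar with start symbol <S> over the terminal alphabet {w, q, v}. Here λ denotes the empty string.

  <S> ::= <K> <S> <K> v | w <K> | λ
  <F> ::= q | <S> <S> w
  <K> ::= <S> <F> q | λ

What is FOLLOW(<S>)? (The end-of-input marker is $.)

FIRST(<S>) = {λ, q, v, w}  (via <K> <S> <K> v)
FIRST(<F>) = {q, v, w}  (via <S> <S> w)
FIRST(<K>) = {λ, q, v, w}  (via <S> <F> q)
FOLLOW(<S>) includes $ since <S> is the start symbol.
FOLLOW(<S>): in <S>::=<K> <S> <K> v, <S> is followed by <K> v with FIRST {q, v, w}; in <F>::=<S> <S> w (occurrence 1), <S> is followed by <S> w with FIRST {q, v, w}; in <F>::=<S> <S> w (occurrence 2), <S> is followed by w with FIRST {w}; in <K>::=<S> <F> q, <S> is followed by <F> q with FIRST {q, v, w}. Thus FOLLOW(<S>) = {$, q, v, w}.
FOLLOW(<F>): in <K>::=<S> <F> q, <F> is followed by q with FIRST {q}. Thus FOLLOW(<F>) = {q}.
FOLLOW(<K>): in <S>::=<K> <S> <K> v (occurrence 1), <K> is followed by <S> <K> v with FIRST {q, v, w}; in <S>::=<K> <S> <K> v (occurrence 2), <K> is followed by v with FIRST {v}; in <S>::=w <K>, the suffix after <K> is empty, so FOLLOW(<K>) ⊇ FOLLOW(<S>) = {$, q, v, w}. Thus FOLLOW(<K>) = {$, q, v, w}.

{$, q, v, w}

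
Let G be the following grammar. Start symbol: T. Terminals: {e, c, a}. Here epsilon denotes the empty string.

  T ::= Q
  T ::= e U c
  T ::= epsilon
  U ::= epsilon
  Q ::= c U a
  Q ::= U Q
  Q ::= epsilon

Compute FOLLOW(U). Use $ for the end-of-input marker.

FIRST(U) = {epsilon}
FIRST(Q) = {epsilon, c}  (via U Q)
FIRST(T) = {epsilon, c, e}  (via Q)
FOLLOW(T) includes $ since T is the start symbol.
FOLLOW(T): T appears on no right-hand side. Thus FOLLOW(T) = {$}.
FOLLOW(Q): in T::=Q, the suffix after Q is empty, so FOLLOW(Q) ⊇ FOLLOW(T) = {$}; in Q::=U Q, the suffix after Q is empty (adds nothing new). Thus FOLLOW(Q) = {$}.
FOLLOW(U): in T::=e U c, U is followed by c with FIRST {c}; in Q::=c U a, U is followed by a with FIRST {a}; in Q::=U Q, U is followed by Q with FIRST {epsilon, c}; in Q::=U Q, the suffix after U is nullable, so FOLLOW(U) ⊇ FOLLOW(Q) = {$}. Thus FOLLOW(U) = {$, a, c}.

{$, a, c}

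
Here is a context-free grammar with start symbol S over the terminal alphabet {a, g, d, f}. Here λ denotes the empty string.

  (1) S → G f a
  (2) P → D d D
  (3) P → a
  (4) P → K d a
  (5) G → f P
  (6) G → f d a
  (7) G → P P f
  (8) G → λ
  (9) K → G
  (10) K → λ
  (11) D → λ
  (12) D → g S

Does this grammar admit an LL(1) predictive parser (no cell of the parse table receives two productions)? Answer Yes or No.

No

FIRST(S) = {a, d, f, g}
FIRST(P) = {a, d, f, g}
FIRST(G) = {λ, a, d, f, g}
FIRST(K) = {λ, a, d, f, g}
FIRST(D) = {λ, g}
FOLLOW(S) = {$, a, d, f, g}
FOLLOW(P) = {a, d, f, g}
FOLLOW(G) = {d, f}
FOLLOW(K) = {d}
FOLLOW(D) = {a, d, f, g}
Cell M[D, g] receives both D → λ and D → g S — the grammar is not LL(1).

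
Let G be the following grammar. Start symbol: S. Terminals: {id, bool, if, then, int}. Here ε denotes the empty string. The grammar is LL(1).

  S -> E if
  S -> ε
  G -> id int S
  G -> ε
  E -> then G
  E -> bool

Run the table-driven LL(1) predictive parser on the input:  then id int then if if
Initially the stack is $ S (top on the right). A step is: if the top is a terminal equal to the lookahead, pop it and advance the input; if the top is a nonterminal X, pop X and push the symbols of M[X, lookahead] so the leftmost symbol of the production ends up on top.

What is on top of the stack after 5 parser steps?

int

step 1: stack=$ S  input=then id int then if if $  — expand S -> E if
step 2: stack=$ if E  input=then id int then if if $  — expand E -> then G
step 3: stack=$ if G then  input=then id int then if if $  — match then
step 4: stack=$ if G  input=id int then if if $  — expand G -> id int S
step 5: stack=$ if S int id  input=id int then if if $  — match id
Stack after step 5: $ if S int (top = int).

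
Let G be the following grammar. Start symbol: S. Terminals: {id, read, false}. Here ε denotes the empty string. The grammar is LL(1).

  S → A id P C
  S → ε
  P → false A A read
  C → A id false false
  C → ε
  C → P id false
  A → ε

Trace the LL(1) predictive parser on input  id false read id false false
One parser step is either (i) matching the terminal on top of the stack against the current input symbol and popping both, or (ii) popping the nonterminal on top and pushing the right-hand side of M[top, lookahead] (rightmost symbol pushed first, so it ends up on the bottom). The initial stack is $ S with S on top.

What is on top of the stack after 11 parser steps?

      Stack               Input                           Action
   1  $ S                 id false read id false false $  expand S → A id P C
   2  $ C P id A          id false read id false false $  expand A → ε
   3  $ C P id            id false read id false false $  match id
   4  $ C P               false read id false false $     expand P → false A A read
   5  $ C read A A false  false read id false false $     match false
   6  $ C read A A        read id false false $           expand A → ε
   7  $ C read A          read id false false $           expand A → ε
   8  $ C read            read id false false $           match read
   9  $ C                 id false false $                expand C → A id false false
  10  $ false false id A  id false false $                expand A → ε
  11  $ false false id    id false false $                match id
Stack after step 11: $ false false (top = false).

false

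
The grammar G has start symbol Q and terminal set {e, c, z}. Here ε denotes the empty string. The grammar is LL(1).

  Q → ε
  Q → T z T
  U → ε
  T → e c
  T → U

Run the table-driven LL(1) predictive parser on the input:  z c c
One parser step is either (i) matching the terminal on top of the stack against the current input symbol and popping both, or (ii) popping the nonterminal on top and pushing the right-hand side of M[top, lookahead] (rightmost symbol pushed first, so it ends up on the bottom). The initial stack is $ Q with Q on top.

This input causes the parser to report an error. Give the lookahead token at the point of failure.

     Stack    Input    Action
  1  $ Q      z c c $  expand Q → T z T
  2  $ T z T  z c c $  expand T → U
  3  $ T z U  z c c $  expand U → ε
  4  $ T z    z c c $  match z
  5  $ T      c c $    error: M[T, c] is empty

c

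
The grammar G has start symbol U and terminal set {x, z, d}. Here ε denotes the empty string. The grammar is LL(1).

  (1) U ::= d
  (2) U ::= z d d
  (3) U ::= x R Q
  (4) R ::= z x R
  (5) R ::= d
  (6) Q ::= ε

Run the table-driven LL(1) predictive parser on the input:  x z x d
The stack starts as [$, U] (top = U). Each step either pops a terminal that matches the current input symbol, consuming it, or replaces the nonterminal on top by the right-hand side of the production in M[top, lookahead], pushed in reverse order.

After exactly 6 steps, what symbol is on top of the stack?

d

     Stack      Input      Action
  1  $ U        x z x d $  expand U ::= x R Q
  2  $ Q R x    x z x d $  match x
  3  $ Q R      z x d $    expand R ::= z x R
  4  $ Q R x z  z x d $    match z
  5  $ Q R x    x d $      match x
  6  $ Q R      d $        expand R ::= d
Stack after step 6: $ Q d (top = d).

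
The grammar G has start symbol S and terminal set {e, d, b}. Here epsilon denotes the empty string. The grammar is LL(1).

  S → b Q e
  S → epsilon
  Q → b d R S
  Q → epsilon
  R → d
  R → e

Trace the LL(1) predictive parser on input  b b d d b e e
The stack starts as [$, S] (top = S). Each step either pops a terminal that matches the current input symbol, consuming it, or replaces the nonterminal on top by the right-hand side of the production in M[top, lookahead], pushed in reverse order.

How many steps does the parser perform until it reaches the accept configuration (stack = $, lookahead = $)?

step 1: stack=$ S  input=b b d d b e e $  — expand S → b Q e
step 2: stack=$ e Q b  input=b b d d b e e $  — match b
step 3: stack=$ e Q  input=b d d b e e $  — expand Q → b d R S
step 4: stack=$ e S R d b  input=b d d b e e $  — match b
step 5: stack=$ e S R d  input=d d b e e $  — match d
step 6: stack=$ e S R  input=d b e e $  — expand R → d
step 7: stack=$ e S d  input=d b e e $  — match d
step 8: stack=$ e S  input=b e e $  — expand S → b Q e
step 9: stack=$ e e Q b  input=b e e $  — match b
step 10: stack=$ e e Q  input=e e $  — expand Q → epsilon
step 11: stack=$ e e  input=e e $  — match e
step 12: stack=$ e  input=e $  — match e
Accept reached after 12 steps.

12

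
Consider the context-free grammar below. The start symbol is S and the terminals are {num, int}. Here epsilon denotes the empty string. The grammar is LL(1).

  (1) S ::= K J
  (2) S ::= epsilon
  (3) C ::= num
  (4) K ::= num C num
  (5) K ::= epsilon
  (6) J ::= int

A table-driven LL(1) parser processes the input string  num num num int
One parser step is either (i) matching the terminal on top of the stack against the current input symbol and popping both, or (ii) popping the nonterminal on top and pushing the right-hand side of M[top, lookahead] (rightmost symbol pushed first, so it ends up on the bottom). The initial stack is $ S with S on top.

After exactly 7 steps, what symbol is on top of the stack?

     Stack          Input              Action
  1  $ S            num num num int $  expand S ::= K J
  2  $ J K          num num num int $  expand K ::= num C num
  3  $ J num C num  num num num int $  match num
  4  $ J num C      num num int $      expand C ::= num
  5  $ J num num    num num int $      match num
  6  $ J num        num int $          match num
  7  $ J            int $              expand J ::= int
Stack after step 7: $ int (top = int).

int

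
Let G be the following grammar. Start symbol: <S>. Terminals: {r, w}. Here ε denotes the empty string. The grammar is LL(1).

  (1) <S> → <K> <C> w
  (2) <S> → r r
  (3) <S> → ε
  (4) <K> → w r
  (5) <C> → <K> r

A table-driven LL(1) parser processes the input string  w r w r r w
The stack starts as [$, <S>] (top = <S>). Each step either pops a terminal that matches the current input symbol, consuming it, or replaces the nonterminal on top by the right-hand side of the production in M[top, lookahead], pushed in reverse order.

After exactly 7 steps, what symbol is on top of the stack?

r

step 1: stack=$ <S>  input=w r w r r w $  — expand <S> → <K> <C> w
step 2: stack=$ w <C> <K>  input=w r w r r w $  — expand <K> → w r
step 3: stack=$ w <C> r w  input=w r w r r w $  — match w
step 4: stack=$ w <C> r  input=r w r r w $  — match r
step 5: stack=$ w <C>  input=w r r w $  — expand <C> → <K> r
step 6: stack=$ w r <K>  input=w r r w $  — expand <K> → w r
step 7: stack=$ w r r w  input=w r r w $  — match w
Stack after step 7: $ w r r (top = r).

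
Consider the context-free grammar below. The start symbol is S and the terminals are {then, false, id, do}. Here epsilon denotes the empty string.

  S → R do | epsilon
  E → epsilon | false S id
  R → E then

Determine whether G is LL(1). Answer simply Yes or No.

Yes

FIRST(S) = {epsilon, false, then}
FIRST(E) = {epsilon, false}
FIRST(R) = {false, then}
FOLLOW(S) = {$, id}
FOLLOW(E) = {then}
FOLLOW(R) = {do}
Each cell of M receives at most one production.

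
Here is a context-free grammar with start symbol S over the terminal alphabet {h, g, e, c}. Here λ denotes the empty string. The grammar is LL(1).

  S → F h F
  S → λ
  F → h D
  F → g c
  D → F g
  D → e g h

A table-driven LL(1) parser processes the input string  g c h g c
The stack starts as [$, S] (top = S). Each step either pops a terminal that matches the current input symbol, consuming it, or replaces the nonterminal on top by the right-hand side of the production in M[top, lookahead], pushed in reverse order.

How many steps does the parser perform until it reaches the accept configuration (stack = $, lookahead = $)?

8

step 1: stack=$ S  input=g c h g c $  — expand S → F h F
step 2: stack=$ F h F  input=g c h g c $  — expand F → g c
step 3: stack=$ F h c g  input=g c h g c $  — match g
step 4: stack=$ F h c  input=c h g c $  — match c
step 5: stack=$ F h  input=h g c $  — match h
step 6: stack=$ F  input=g c $  — expand F → g c
step 7: stack=$ c g  input=g c $  — match g
step 8: stack=$ c  input=c $  — match c
Accept reached after 8 steps.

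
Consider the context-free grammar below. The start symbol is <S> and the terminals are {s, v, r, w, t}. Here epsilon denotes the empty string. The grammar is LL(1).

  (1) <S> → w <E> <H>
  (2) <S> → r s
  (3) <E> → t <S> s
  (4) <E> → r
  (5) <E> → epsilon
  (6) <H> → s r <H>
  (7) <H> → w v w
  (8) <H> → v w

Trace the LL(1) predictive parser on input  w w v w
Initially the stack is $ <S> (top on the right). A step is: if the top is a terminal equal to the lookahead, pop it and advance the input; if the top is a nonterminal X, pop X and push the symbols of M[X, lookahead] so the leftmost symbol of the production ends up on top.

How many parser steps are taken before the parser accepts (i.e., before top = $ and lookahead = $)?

step 1: stack=$ <S>  input=w w v w $  — expand <S> → w <E> <H>
step 2: stack=$ <H> <E> w  input=w w v w $  — match w
step 3: stack=$ <H> <E>  input=w v w $  — expand <E> → epsilon
step 4: stack=$ <H>  input=w v w $  — expand <H> → w v w
step 5: stack=$ w v w  input=w v w $  — match w
step 6: stack=$ w v  input=v w $  — match v
step 7: stack=$ w  input=w $  — match w
Accept reached after 7 steps.

7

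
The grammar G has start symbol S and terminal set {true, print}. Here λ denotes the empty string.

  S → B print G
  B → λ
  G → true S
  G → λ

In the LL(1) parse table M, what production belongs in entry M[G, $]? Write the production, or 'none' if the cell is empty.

FIRST(B) = {λ}
FIRST(G) = {λ, true}
FIRST(S) = {print}  (via B print G)
FOLLOW(S) includes $ since S is the start symbol.
FOLLOW(S): in G→true S, the suffix after S is empty, so FOLLOW(S) ⊇ FOLLOW(G) = {$}. Thus FOLLOW(S) = {$}.
FOLLOW(G): in S→B print G, the suffix after G is empty, so FOLLOW(G) ⊇ FOLLOW(S) = {$}. Thus FOLLOW(G) = {$}.
For G → true S: FIRST(true S) = {true}, so it goes in M[G, t] for t ∈ {true}.
For G → λ: FIRST(λ) = {λ}, so it goes in M[G, t] for t ∈ {}; since λ ∈ FIRST, also for every t ∈ FOLLOW(G) = {$}.

G → λ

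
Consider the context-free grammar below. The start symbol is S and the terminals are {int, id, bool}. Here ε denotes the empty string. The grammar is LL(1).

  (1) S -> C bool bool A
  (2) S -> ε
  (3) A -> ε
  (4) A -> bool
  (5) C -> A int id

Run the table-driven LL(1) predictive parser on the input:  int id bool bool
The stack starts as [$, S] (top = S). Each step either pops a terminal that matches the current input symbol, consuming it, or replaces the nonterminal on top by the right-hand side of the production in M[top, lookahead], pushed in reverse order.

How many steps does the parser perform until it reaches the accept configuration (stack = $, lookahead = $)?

     Stack                   Input               Action
  1  $ S                     int id bool bool $  expand S -> C bool bool A
  2  $ A bool bool C         int id bool bool $  expand C -> A int id
  3  $ A bool bool id int A  int id bool bool $  expand A -> ε
  4  $ A bool bool id int    int id bool bool $  match int
  5  $ A bool bool id        id bool bool $      match id
  6  $ A bool bool           bool bool $         match bool
  7  $ A bool                bool $              match bool
  8  $ A                     $                   expand A -> ε
Accept reached after 8 steps.

8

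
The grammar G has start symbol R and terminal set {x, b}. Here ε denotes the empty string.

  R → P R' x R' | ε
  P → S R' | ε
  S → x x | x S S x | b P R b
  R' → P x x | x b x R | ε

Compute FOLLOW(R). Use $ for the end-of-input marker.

FIRST(S) = {b, x}
FIRST(P) = {ε, b, x}  (via S R')
FIRST(R') = {ε, b, x}  (via P x x)
FIRST(R) = {ε, b, x}  (via P R' x R')
FOLLOW(R) includes $ since R is the start symbol.
FOLLOW(P): in R→P R' x R', P is followed by R' x R' with FIRST {b, x}; in S→b P R b, P is followed by R b with FIRST {b, x}; in R'→P x x, P is followed by x x with FIRST {x}. Thus FOLLOW(P) = {b, x}.
FOLLOW(S): in P→S R', S is followed by R' with FIRST {ε, b, x}; in P→S R', the suffix after S is nullable, so FOLLOW(S) ⊇ FOLLOW(P) = {b, x}; in S→x S S x (occurrence 1), S is followed by S x with FIRST {b, x}; in S→x S S x (occurrence 2), S is followed by x with FIRST {x}. Thus FOLLOW(S) = {b, x}.
FOLLOW(R): in S→b P R b, R is followed by b with FIRST {b}; in R'→x b x R, the suffix after R is empty, so FOLLOW(R) ⊇ FOLLOW(R') = {$, b, x}. Thus FOLLOW(R) = {$, b, x}.
FOLLOW(R'): in R→P R' x R' (occurrence 1), R' is followed by x R' with FIRST {x}; in R→P R' x R' (occurrence 2), the suffix after R' is empty, so FOLLOW(R') ⊇ FOLLOW(R) = {$, b, x}; in P→S R', the suffix after R' is empty, so FOLLOW(R') ⊇ FOLLOW(P) = {b, x}. Thus FOLLOW(R') = {$, b, x}.

{$, b, x}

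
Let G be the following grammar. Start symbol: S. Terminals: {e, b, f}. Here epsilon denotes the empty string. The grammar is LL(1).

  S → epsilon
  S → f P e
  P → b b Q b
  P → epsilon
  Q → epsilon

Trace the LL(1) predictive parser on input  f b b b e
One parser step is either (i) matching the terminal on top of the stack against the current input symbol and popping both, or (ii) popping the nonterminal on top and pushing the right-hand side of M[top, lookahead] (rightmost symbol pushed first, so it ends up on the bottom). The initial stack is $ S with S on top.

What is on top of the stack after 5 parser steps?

     Stack        Input        Action
  1  $ S          f b b b e $  expand S → f P e
  2  $ e P f      f b b b e $  match f
  3  $ e P        b b b e $    expand P → b b Q b
  4  $ e b Q b b  b b b e $    match b
  5  $ e b Q b    b b e $      match b
Stack after step 5: $ e b Q (top = Q).

Q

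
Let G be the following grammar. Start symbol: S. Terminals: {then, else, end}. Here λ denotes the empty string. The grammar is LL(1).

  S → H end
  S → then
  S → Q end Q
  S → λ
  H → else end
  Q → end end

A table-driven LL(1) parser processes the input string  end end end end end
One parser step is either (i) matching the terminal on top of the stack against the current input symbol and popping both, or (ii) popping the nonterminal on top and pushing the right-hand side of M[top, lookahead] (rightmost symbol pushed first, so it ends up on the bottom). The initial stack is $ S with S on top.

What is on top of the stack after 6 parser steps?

     Stack            Input                  Action
  1  $ S              end end end end end $  expand S → Q end Q
  2  $ Q end Q        end end end end end $  expand Q → end end
  3  $ Q end end end  end end end end end $  match end
  4  $ Q end end      end end end end $      match end
  5  $ Q end          end end end $          match end
  6  $ Q              end end $              expand Q → end end
Stack after step 6: $ end end (top = end).

end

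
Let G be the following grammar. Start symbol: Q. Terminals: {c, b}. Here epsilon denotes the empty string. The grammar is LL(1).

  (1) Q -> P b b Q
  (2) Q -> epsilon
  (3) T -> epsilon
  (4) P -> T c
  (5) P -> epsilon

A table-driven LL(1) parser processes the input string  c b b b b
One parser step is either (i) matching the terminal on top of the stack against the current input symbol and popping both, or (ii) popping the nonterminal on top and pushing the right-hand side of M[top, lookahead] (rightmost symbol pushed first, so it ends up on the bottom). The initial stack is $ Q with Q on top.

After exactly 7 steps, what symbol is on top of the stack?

     Stack        Input        Action
  1  $ Q          c b b b b $  expand Q -> P b b Q
  2  $ Q b b P    c b b b b $  expand P -> T c
  3  $ Q b b c T  c b b b b $  expand T -> epsilon
  4  $ Q b b c    c b b b b $  match c
  5  $ Q b b      b b b b $    match b
  6  $ Q b        b b b $      match b
  7  $ Q          b b $        expand Q -> P b b Q
Stack after step 7: $ Q b b P (top = P).

P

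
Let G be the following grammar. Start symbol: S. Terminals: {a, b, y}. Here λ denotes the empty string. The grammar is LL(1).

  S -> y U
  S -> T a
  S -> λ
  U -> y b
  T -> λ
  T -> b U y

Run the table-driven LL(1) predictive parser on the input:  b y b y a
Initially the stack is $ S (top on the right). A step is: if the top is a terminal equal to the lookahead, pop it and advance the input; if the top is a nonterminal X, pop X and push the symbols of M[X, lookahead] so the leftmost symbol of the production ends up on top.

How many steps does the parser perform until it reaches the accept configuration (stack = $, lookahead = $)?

8

     Stack      Input        Action
  1  $ S        b y b y a $  expand S -> T a
  2  $ a T      b y b y a $  expand T -> b U y
  3  $ a y U b  b y b y a $  match b
  4  $ a y U    y b y a $    expand U -> y b
  5  $ a y b y  y b y a $    match y
  6  $ a y b    b y a $      match b
  7  $ a y      y a $        match y
  8  $ a        a $          match a
Accept reached after 8 steps.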